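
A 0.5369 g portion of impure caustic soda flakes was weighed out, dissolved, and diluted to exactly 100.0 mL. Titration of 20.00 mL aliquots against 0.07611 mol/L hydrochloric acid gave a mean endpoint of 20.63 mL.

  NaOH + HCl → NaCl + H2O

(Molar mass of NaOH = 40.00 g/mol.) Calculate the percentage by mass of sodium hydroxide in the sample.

58.49 %

n(HCl) per titration = 0.02063 × 0.07611 = 1.570 × 10^-3 mol
n(NaOH) in each aliquot = 1.570 × 10^-3 mol (1:1 ratio)
n(NaOH) in the whole flask = 1.570 × 10^-3 × 100.0/20.00 = 7.851 × 10^-3 mol
mass of NaOH = 7.851 × 10^-3 × 40.00 = 0.3140 g
% NaOH = 0.3140 / 0.5369 × 100 = 58.49 %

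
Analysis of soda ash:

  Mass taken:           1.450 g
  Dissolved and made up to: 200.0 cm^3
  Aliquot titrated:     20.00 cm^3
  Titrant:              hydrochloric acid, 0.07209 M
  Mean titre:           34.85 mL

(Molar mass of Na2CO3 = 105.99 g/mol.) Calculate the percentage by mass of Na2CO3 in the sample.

Na2CO3 + 2 HCl → 2 NaCl + H2O + CO2
n(HCl) per titration = 0.03485 × 0.07209 = 2.512 × 10^-3 mol
From the 1:2 ratio, n(Na2CO3) in each aliquot = 1/2 × 2.512 × 10^-3 = 1.256 × 10^-3 mol
n(Na2CO3) in the whole flask = 1.256 × 10^-3 × 200.0/20.00 = 0.01256 mol
mass of Na2CO3 = 0.01256 × 105.99 = 1.331 g
% Na2CO3 = 1.331 / 1.450 × 100 = 91.82 %

91.82 %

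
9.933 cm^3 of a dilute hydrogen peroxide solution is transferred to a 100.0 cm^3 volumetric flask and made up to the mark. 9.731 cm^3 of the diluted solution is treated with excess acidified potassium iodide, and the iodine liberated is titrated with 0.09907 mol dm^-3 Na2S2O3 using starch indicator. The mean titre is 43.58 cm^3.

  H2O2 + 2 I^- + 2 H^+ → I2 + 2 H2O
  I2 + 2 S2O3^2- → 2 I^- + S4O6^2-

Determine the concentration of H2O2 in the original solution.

2.233 mol/L

n(S2O3^2-) = 0.04358 × 0.09907 = 4.317 × 10^-3 mol
n(I2) = n(S2O3^2-)/2 = 2.159 × 10^-3 mol
n(H2O2) in the aliquot = 2.159 × 10^-3 mol (1:1 ratio)
[H2O2]_dilute = 2.159 × 10^-3 / 0.009731 = 0.2218 mol/L
[H2O2]_original = 0.2218 × 100.0/9.933 = 2.233 mol/L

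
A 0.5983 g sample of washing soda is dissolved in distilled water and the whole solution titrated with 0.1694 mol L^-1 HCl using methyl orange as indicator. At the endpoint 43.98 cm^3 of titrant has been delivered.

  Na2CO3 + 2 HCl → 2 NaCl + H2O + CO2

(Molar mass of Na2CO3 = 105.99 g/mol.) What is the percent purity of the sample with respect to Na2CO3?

n(HCl) = 0.04398 L × 0.1694 mol/L = 7.450 × 10^-3 mol
From the 1:2 ratio, n(Na2CO3) = 1/2 × 7.450 × 10^-3 = 3.725 × 10^-3 mol
mass of Na2CO3 = 3.725 × 10^-3 × 105.99 g/mol = 0.3948 g
% Na2CO3 = 0.3948 / 0.5983 × 100 = 65.99 %

65.99 %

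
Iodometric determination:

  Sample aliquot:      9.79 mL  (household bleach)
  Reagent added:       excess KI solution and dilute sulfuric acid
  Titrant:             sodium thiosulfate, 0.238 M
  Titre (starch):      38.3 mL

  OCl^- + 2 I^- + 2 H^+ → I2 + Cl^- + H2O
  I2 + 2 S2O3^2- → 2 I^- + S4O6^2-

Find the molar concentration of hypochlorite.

n(S2O3^2-) = 0.0383 × 0.238 = 9.12 × 10^-3 mol
n(I2) = n(S2O3^2-)/2 = 4.56 × 10^-3 mol
n(OCl^-) in the aliquot = 4.56 × 10^-3 mol (1:1 ratio)
[OCl^-] = 4.56 × 10^-3 / 0.00979 = 0.466 mol/L

0.466 M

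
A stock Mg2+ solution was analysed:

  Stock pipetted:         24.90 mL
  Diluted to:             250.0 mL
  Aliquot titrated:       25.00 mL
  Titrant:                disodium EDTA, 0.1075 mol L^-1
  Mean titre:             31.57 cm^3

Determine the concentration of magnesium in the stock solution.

Mg^2+ + EDTA^4- → [Mg(EDTA)]^2-
n(EDTA) = 0.03157 × 0.1075 = 3.394 × 10^-3 mol
n(Mg2+) in the aliquot = 3.394 × 10^-3 mol (1:1 ratio)
[Mg2+]_dilute = 3.394 × 10^-3 / 0.02500 = 0.1358 mol/L
Dilution factor = 250.0 / 24.90 = 10.04
[Mg2+]_stock = 0.1358 × 10.04 = 1.363 mol/L

1.363 mol/L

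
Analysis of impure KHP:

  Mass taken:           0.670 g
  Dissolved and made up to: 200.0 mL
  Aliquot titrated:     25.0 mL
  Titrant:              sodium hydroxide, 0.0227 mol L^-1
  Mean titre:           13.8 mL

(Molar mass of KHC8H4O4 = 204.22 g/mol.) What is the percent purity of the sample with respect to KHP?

76.4 %

KHC8H4O4 + NaOH → KNaC8H4O4 + H2O
n(NaOH) per titration = 0.0138 × 0.0227 = 3.13 × 10^-4 mol
n(KHC8H4O4) in each aliquot = 3.13 × 10^-4 mol (1:1 ratio)
n(KHC8H4O4) in the whole flask = 3.13 × 10^-4 × 200.0/25.0 = 2.51 × 10^-3 mol
mass of KHC8H4O4 = 2.51 × 10^-3 × 204.22 = 0.512 g
% KHC8H4O4 = 0.512 / 0.670 × 100 = 76.4 %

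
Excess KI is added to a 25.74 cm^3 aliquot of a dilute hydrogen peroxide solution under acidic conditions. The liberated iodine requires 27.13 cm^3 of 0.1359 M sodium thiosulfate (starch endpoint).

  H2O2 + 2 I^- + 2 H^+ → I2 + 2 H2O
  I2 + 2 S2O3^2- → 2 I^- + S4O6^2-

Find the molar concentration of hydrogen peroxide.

n(S2O3^2-) = 0.02713 × 0.1359 = 3.687 × 10^-3 mol
n(I2) = n(S2O3^2-)/2 = 1.843 × 10^-3 mol
n(H2O2) in the aliquot = 1.843 × 10^-3 mol (1:1 ratio)
[H2O2] = 1.843 × 10^-3 / 0.02574 = 0.07162 mol/L

0.07162 M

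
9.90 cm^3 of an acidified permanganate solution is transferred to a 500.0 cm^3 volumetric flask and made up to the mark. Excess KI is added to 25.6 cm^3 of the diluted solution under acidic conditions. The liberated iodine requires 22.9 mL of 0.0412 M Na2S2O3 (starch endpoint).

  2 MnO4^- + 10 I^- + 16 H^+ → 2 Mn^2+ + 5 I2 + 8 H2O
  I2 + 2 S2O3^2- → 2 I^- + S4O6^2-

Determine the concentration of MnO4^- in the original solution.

0.372 M

n(S2O3^2-) = 0.0229 × 0.0412 = 9.43 × 10^-4 mol
n(I2) = n(S2O3^2-)/2 = 4.72 × 10^-4 mol
From the 2:5 ratio, n(MnO4^-) in the aliquot = 2/5 × 4.72 × 10^-4 = 1.89 × 10^-4 mol
[MnO4^-]_dilute = 1.89 × 10^-4 / 0.0256 = 0.00737 mol/L
[MnO4^-]_original = 0.00737 × 500.0/9.90 = 0.372 mol/L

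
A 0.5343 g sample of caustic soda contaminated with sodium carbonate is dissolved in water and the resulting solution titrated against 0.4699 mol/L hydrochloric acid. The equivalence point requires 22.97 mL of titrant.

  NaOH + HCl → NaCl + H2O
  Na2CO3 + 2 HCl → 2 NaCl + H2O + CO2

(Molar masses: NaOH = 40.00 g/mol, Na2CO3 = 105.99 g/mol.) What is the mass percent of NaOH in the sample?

n(HCl) = 0.02297 × 0.4699 = 0.01079 mol
Let x = n(NaOH), y = n(Na2CO3).
Titrant: 1x + 2y = 0.01079;  mass: 40.00x + 105.99y = 0.5343
Solving, x = 2.902 × 10^-3 mol, y = 3.946 × 10^-3 mol
mass of NaOH = 2.902 × 10^-3 × 40.00 = 0.1161 g
% NaOH = 0.1161 / 0.5343 × 100 = 21.72 %

21.72 %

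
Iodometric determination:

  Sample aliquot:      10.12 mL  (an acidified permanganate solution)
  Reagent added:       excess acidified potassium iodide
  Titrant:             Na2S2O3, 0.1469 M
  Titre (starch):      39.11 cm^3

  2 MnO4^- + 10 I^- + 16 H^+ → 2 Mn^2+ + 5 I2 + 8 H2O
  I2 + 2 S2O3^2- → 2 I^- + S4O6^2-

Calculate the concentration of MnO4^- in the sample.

n(S2O3^2-) = 0.03911 × 0.1469 = 5.745 × 10^-3 mol
n(I2) = n(S2O3^2-)/2 = 2.873 × 10^-3 mol
From the 2:5 ratio, n(MnO4^-) in the aliquot = 2/5 × 2.873 × 10^-3 = 1.149 × 10^-3 mol
[MnO4^-] = 1.149 × 10^-3 / 0.01012 = 0.1135 mol/L

0.1135 M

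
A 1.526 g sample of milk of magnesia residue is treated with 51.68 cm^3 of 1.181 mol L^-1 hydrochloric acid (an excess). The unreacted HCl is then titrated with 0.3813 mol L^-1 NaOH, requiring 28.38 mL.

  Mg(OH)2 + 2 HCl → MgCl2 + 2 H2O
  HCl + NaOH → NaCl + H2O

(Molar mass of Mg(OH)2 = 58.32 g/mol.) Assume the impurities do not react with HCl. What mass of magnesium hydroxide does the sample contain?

n(HCl) added = 0.05168 × 1.181 = 0.06103 mol
n(NaOH) used in back-titration = 0.02838 × 0.3813 = 0.01082 mol
n(HCl) left over = 0.01082 mol (1:1 ratio)
n(HCl) consumed by analyte = 0.06103 − 0.01082 = 0.05021 mol
From the 1:2 ratio, n(Mg(OH)2) = 1/2 × 0.05021 = 0.02511 mol
mass of Mg(OH)2 = 0.02511 × 58.32 = 1.464 g

1.464 g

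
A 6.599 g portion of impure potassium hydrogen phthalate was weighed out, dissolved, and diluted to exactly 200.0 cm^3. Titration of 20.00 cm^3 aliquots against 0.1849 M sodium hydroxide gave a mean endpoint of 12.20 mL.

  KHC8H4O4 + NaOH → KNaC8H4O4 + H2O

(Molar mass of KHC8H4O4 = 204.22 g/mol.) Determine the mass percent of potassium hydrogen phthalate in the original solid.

n(NaOH) per titration = 0.01220 × 0.1849 = 2.256 × 10^-3 mol
n(KHC8H4O4) in each aliquot = 2.256 × 10^-3 mol (1:1 ratio)
n(KHC8H4O4) in the whole flask = 2.256 × 10^-3 × 200.0/20.00 = 0.02256 mol
mass of KHC8H4O4 = 0.02256 × 204.22 = 4.607 g
% KHC8H4O4 = 4.607 / 6.599 × 100 = 69.81 %

69.81 %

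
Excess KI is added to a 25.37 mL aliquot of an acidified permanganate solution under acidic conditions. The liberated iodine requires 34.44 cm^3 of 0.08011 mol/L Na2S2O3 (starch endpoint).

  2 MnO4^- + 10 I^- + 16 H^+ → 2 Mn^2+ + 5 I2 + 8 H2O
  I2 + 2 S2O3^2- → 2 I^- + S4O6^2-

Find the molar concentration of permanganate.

0.02175 mol/L

n(S2O3^2-) = 0.03444 × 0.08011 = 2.759 × 10^-3 mol
n(I2) = n(S2O3^2-)/2 = 1.379 × 10^-3 mol
From the 2:5 ratio, n(MnO4^-) in the aliquot = 2/5 × 1.379 × 10^-3 = 5.518 × 10^-4 mol
[MnO4^-] = 5.518 × 10^-4 / 0.02537 = 0.02175 mol/L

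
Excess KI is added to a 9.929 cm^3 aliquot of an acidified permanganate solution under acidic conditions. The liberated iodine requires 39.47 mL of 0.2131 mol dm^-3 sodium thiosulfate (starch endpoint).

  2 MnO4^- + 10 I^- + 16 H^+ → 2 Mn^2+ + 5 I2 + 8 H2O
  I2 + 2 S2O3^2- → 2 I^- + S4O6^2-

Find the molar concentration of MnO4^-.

n(S2O3^2-) = 0.03947 × 0.2131 = 8.411 × 10^-3 mol
n(I2) = n(S2O3^2-)/2 = 4.206 × 10^-3 mol
From the 2:5 ratio, n(MnO4^-) in the aliquot = 2/5 × 4.206 × 10^-3 = 1.682 × 10^-3 mol
[MnO4^-] = 1.682 × 10^-3 / 0.009929 = 0.1694 mol/L

0.1694 mol/L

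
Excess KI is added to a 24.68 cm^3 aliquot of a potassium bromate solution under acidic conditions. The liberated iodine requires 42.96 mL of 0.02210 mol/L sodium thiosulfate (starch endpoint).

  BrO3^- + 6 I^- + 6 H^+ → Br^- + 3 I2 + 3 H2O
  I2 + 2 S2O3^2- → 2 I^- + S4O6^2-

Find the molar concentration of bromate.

n(S2O3^2-) = 0.04296 × 0.02210 = 9.494 × 10^-4 mol
n(I2) = n(S2O3^2-)/2 = 4.747 × 10^-4 mol
From the 1:3 ratio, n(BrO3^-) in the aliquot = 1/3 × 4.747 × 10^-4 = 1.582 × 10^-4 mol
[BrO3^-] = 1.582 × 10^-4 / 0.02468 = 0.006412 mol/L

0.006412 mol/L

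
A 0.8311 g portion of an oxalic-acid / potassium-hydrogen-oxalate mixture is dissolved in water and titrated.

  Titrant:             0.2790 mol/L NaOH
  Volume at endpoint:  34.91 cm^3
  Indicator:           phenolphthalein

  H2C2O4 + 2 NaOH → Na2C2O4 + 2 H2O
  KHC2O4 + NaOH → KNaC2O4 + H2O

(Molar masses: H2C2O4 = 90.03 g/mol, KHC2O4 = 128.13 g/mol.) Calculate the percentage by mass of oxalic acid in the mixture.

n(NaOH) = 0.03491 × 0.2790 = 9.740 × 10^-3 mol
Let x = n(H2C2O4), y = n(KHC2O4).
Titrant: 2x + 1y = 9.740 × 10^-3;  mass: 90.03x + 128.13y = 0.8311
Solving, x = 2.508 × 10^-3 mol, y = 4.724 × 10^-3 mol
mass of H2C2O4 = 2.508 × 10^-3 × 90.03 = 0.2258 g
% H2C2O4 = 0.2258 / 0.8311 × 100 = 27.17 %

27.17 %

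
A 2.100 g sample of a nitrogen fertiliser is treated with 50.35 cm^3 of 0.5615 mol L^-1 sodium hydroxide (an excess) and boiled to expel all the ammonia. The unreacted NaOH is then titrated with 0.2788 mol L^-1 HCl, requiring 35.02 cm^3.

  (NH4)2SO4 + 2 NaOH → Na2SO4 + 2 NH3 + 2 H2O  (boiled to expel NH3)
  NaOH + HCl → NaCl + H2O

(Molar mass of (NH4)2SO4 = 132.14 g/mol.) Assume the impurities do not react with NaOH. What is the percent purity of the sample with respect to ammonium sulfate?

n(NaOH) added = 0.05035 × 0.5615 = 0.02827 mol
n(HCl) used in back-titration = 0.03502 × 0.2788 = 9.764 × 10^-3 mol
n(NaOH) left over = 9.764 × 10^-3 mol (1:1 ratio)
n(NaOH) consumed by analyte = 0.02827 − 9.764 × 10^-3 = 0.01851 mol
From the 1:2 ratio, n((NH4)2SO4) = 1/2 × 0.01851 = 9.254 × 10^-3 mol
mass of (NH4)2SO4 = 9.254 × 10^-3 × 132.14 = 1.223 g
% (NH4)2SO4 = 1.223 / 2.100 × 100 = 58.23 %

58.23 %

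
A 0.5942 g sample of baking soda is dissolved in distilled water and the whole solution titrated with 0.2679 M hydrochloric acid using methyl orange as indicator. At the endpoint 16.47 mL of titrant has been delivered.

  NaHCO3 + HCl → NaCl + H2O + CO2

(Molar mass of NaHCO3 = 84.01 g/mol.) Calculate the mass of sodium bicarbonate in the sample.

0.3707 g

n(HCl) = 0.01647 L × 0.2679 mol/L = 4.412 × 10^-3 mol
n(NaHCO3) = 4.412 × 10^-3 mol (1:1 ratio)
mass of NaHCO3 = 4.412 × 10^-3 × 84.01 g/mol = 0.3707 g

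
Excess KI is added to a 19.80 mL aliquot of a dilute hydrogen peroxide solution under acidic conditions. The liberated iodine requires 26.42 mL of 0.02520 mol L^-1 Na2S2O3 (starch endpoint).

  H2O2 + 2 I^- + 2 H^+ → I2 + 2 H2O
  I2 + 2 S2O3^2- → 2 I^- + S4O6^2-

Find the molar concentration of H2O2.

0.01681 mol/L

n(S2O3^2-) = 0.02642 × 0.02520 = 6.658 × 10^-4 mol
n(I2) = n(S2O3^2-)/2 = 3.329 × 10^-4 mol
n(H2O2) in the aliquot = 3.329 × 10^-4 mol (1:1 ratio)
[H2O2] = 3.329 × 10^-4 / 0.01980 = 0.01681 mol/L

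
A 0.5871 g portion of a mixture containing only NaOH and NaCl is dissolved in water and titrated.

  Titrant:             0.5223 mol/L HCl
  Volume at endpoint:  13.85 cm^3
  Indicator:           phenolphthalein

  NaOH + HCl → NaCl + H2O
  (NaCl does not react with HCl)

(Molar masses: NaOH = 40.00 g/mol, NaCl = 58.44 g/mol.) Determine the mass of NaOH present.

n(HCl) = 0.01385 × 0.5223 = 7.234 × 10^-3 mol
Let x = n(NaOH), y = n(NaCl).
Titrant: 1x = 7.234 × 10^-3;  mass: 40.00x + 58.44y = 0.5871
Solving, x = 7.234 × 10^-3 mol, y = 5.095 × 10^-3 mol
mass of NaOH = 7.234 × 10^-3 × 40.00 = 0.2894 g

0.2894 g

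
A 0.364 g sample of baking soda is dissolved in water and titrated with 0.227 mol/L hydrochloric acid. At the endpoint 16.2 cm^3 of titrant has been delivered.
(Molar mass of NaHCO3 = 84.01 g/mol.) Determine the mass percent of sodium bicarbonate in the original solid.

84.9 %

NaHCO3 + HCl → NaCl + H2O + CO2
n(HCl) = 0.0162 L × 0.227 mol/L = 3.68 × 10^-3 mol
n(NaHCO3) = 3.68 × 10^-3 mol (1:1 ratio)
mass of NaHCO3 = 3.68 × 10^-3 × 84.01 g/mol = 0.309 g
% NaHCO3 = 0.309 / 0.364 × 100 = 84.9 %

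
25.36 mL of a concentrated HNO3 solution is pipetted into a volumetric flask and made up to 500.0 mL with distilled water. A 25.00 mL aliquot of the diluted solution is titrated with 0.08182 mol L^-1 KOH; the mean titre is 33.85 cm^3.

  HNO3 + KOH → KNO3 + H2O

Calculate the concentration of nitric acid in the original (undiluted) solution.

n(KOH) = 0.03385 × 0.08182 = 2.770 × 10^-3 mol
n(HNO3) in the aliquot = 2.770 × 10^-3 mol (1:1 ratio)
[HNO3]_dilute = 2.770 × 10^-3 / 0.02500 = 0.1108 mol/L
Dilution factor = 500.0 / 25.36 = 19.72
[HNO3]_stock = 0.1108 × 19.72 = 2.184 mol/L

2.184 mol/L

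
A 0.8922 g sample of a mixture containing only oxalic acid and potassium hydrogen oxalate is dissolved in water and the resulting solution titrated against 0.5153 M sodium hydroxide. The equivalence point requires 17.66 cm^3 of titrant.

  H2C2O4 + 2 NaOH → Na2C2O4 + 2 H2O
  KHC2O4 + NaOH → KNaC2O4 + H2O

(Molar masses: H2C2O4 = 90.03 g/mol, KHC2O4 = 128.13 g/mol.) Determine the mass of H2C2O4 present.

0.1483 g

n(NaOH) = 0.01766 × 0.5153 = 9.100 × 10^-3 mol
Let x = n(H2C2O4), y = n(KHC2O4).
Titrant: 2x + 1y = 9.100 × 10^-3;  mass: 90.03x + 128.13y = 0.8922
Solving, x = 1.647 × 10^-3 mol, y = 5.806 × 10^-3 mol
mass of H2C2O4 = 1.647 × 10^-3 × 90.03 = 0.1483 g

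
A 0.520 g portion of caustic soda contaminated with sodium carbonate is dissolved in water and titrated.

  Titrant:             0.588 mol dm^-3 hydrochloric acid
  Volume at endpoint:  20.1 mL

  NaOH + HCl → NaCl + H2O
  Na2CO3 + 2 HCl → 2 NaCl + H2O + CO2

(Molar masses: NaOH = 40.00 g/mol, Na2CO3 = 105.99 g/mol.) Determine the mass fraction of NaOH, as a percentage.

n(HCl) = 0.0201 × 0.588 = 0.0118 mol
Let x = n(NaOH), y = n(Na2CO3).
Titrant: 1x + 2y = 0.0118;  mass: 40.00x + 105.99y = 0.520
Solving, x = 8.18 × 10^-3 mol, y = 1.82 × 10^-3 mol
mass of NaOH = 8.18 × 10^-3 × 40.00 = 0.327 g
% NaOH = 0.327 / 0.520 × 100 = 62.9 %

62.9 %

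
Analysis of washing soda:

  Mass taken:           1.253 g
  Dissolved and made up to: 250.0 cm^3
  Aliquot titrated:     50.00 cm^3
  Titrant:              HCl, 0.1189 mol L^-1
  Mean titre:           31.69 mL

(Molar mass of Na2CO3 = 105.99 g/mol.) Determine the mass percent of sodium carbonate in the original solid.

Na2CO3 + 2 HCl → 2 NaCl + H2O + CO2
n(HCl) per titration = 0.03169 × 0.1189 = 3.768 × 10^-3 mol
From the 1:2 ratio, n(Na2CO3) in each aliquot = 1/2 × 3.768 × 10^-3 = 1.884 × 10^-3 mol
n(Na2CO3) in the whole flask = 1.884 × 10^-3 × 250.0/50.00 = 9.420 × 10^-3 mol
mass of Na2CO3 = 9.420 × 10^-3 × 105.99 = 0.9984 g
% Na2CO3 = 0.9984 / 1.253 × 100 = 79.68 %

79.68 %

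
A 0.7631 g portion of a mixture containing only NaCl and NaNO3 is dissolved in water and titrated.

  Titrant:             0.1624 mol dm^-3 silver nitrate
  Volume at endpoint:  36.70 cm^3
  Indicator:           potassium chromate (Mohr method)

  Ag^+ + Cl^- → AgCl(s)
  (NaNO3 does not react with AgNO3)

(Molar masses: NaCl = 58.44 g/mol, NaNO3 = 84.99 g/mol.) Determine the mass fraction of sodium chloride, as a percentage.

n(AgNO3) = 0.03670 × 0.1624 = 5.960 × 10^-3 mol
Let x = n(NaCl), y = n(NaNO3).
Titrant: 1x = 5.960 × 10^-3;  mass: 58.44x + 84.99y = 0.7631
Solving, x = 5.960 × 10^-3 mol, y = 4.880 × 10^-3 mol
mass of NaCl = 5.960 × 10^-3 × 58.44 = 0.3483 g
% NaCl = 0.3483 / 0.7631 × 100 = 45.64 %

45.64 %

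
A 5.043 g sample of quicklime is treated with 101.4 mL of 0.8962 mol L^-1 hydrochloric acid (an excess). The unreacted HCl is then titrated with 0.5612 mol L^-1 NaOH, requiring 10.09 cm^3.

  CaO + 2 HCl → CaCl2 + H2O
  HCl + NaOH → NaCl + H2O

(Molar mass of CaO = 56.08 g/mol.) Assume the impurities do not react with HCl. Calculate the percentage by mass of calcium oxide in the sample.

47.38 %

n(HCl) added = 0.1014 × 0.8962 = 0.09087 mol
n(NaOH) used in back-titration = 0.01009 × 0.5612 = 5.663 × 10^-3 mol
n(HCl) left over = 5.663 × 10^-3 mol (1:1 ratio)
n(HCl) consumed by analyte = 0.09087 − 5.663 × 10^-3 = 0.08521 mol
From the 1:2 ratio, n(CaO) = 1/2 × 0.08521 = 0.04261 mol
mass of CaO = 0.04261 × 56.08 = 2.389 g
% CaO = 2.389 / 5.043 × 100 = 47.38 %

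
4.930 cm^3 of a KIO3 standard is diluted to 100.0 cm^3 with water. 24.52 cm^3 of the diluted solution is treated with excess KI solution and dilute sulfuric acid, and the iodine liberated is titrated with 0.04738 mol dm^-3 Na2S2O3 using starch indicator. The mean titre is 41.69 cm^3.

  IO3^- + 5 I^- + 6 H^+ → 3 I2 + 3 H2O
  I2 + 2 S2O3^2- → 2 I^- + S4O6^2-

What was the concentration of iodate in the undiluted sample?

0.2723 mol/L

n(S2O3^2-) = 0.04169 × 0.04738 = 1.975 × 10^-3 mol
n(I2) = n(S2O3^2-)/2 = 9.876 × 10^-4 mol
From the 1:3 ratio, n(IO3^-) in the aliquot = 1/3 × 9.876 × 10^-4 = 3.292 × 10^-4 mol
[IO3^-]_dilute = 3.292 × 10^-4 / 0.02452 = 0.01343 mol/L
[IO3^-]_original = 0.01343 × 100.0/4.930 = 0.2723 mol/L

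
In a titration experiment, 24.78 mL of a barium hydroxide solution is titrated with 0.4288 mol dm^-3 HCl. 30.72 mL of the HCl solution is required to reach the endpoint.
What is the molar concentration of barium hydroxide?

Ba(OH)2 + 2 HCl → BaCl2 + 2 H2O
n(HCl) = 0.03072 L × 0.4288 mol/L = 0.01317 mol
From the 1:2 mole ratio, n(Ba(OH)2) = 1/2 × 0.01317 = 6.586 × 10^-3 mol
[Ba(OH)2] = 6.586 × 10^-3 mol / 0.02478 L = 0.2658 mol/L

0.2658 mol/L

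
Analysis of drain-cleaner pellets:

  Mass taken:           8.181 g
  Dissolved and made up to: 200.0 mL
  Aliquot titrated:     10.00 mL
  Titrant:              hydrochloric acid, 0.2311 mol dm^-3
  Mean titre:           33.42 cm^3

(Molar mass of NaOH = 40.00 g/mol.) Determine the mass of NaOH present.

6.179 g

NaOH + HCl → NaCl + H2O
n(HCl) per titration = 0.03342 × 0.2311 = 7.723 × 10^-3 mol
n(NaOH) in each aliquot = 7.723 × 10^-3 mol (1:1 ratio)
n(NaOH) in the whole flask = 7.723 × 10^-3 × 200.0/10.00 = 0.1545 mol
mass of NaOH = 0.1545 × 40.00 = 6.179 g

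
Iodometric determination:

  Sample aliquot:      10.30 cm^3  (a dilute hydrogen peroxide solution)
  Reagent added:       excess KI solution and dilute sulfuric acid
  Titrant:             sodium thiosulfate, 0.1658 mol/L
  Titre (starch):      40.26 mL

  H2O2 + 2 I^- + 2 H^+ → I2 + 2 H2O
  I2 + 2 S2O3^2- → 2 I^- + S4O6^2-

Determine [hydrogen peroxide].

0.3240 mol/L

n(S2O3^2-) = 0.04026 × 0.1658 = 6.675 × 10^-3 mol
n(I2) = n(S2O3^2-)/2 = 3.338 × 10^-3 mol
n(H2O2) in the aliquot = 3.338 × 10^-3 mol (1:1 ratio)
[H2O2] = 3.338 × 10^-3 / 0.01030 = 0.3240 mol/L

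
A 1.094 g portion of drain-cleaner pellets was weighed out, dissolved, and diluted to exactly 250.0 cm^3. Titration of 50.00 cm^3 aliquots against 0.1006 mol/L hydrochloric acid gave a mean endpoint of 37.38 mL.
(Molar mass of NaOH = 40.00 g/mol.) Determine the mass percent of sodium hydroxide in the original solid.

NaOH + HCl → NaCl + H2O
n(HCl) per titration = 0.03738 × 0.1006 = 3.760 × 10^-3 mol
n(NaOH) in each aliquot = 3.760 × 10^-3 mol (1:1 ratio)
n(NaOH) in the whole flask = 3.760 × 10^-3 × 250.0/50.00 = 0.01880 mol
mass of NaOH = 0.01880 × 40.00 = 0.7521 g
% NaOH = 0.7521 / 1.094 × 100 = 68.75 %

68.75 %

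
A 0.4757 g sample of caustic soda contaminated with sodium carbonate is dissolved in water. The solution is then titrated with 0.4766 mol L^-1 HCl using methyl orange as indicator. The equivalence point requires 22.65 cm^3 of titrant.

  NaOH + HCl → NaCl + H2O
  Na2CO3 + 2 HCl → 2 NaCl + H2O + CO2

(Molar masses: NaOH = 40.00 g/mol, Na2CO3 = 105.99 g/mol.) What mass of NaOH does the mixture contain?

n(HCl) = 0.02265 × 0.4766 = 0.01079 mol
Let x = n(NaOH), y = n(Na2CO3).
Titrant: 1x + 2y = 0.01079;  mass: 40.00x + 105.99y = 0.4757
Solving, x = 7.417 × 10^-3 mol, y = 1.689 × 10^-3 mol
mass of NaOH = 7.417 × 10^-3 × 40.00 = 0.2967 g

0.2967 g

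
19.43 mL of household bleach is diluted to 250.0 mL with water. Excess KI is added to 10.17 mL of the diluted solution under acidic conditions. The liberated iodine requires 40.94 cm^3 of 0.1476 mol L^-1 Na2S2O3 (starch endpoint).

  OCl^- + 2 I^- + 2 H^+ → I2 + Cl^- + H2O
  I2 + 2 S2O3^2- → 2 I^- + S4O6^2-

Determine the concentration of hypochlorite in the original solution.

n(S2O3^2-) = 0.04094 × 0.1476 = 6.043 × 10^-3 mol
n(I2) = n(S2O3^2-)/2 = 3.021 × 10^-3 mol
n(OCl^-) in the aliquot = 3.021 × 10^-3 mol (1:1 ratio)
[OCl^-]_dilute = 3.021 × 10^-3 / 0.01017 = 0.2971 mol/L
[OCl^-]_original = 0.2971 × 250.0/19.43 = 3.823 mol/L

3.823 mol/L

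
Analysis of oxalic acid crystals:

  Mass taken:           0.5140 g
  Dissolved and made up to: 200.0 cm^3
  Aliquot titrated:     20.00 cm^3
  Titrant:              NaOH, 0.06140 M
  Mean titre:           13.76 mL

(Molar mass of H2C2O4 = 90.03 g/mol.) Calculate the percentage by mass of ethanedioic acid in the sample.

H2C2O4 + 2 NaOH → Na2C2O4 + 2 H2O
n(NaOH) per titration = 0.01376 × 0.06140 = 8.449 × 10^-4 mol
From the 1:2 ratio, n(H2C2O4) in each aliquot = 1/2 × 8.449 × 10^-4 = 4.224 × 10^-4 mol
n(H2C2O4) in the whole flask = 4.224 × 10^-4 × 200.0/20.00 = 4.224 × 10^-3 mol
mass of H2C2O4 = 4.224 × 10^-3 × 90.03 = 0.3803 g
% H2C2O4 = 0.3803 / 0.5140 × 100 = 73.99 %

73.99 %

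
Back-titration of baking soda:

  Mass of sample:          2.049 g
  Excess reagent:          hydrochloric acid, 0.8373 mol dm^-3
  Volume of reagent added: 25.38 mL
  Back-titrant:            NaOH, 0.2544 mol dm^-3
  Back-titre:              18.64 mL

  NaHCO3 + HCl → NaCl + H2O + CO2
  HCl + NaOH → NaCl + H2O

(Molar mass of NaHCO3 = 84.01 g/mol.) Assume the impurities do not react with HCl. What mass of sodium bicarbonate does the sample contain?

n(HCl) added = 0.02538 × 0.8373 = 0.02125 mol
n(NaOH) used in back-titration = 0.01864 × 0.2544 = 4.742 × 10^-3 mol
n(HCl) left over = 4.742 × 10^-3 mol (1:1 ratio)
n(HCl) consumed by analyte = 0.02125 − 4.742 × 10^-3 = 0.01651 mol
n(NaHCO3) = 0.01651 mol (1:1 ratio)
mass of NaHCO3 = 0.01651 × 84.01 = 1.387 g

1.387 g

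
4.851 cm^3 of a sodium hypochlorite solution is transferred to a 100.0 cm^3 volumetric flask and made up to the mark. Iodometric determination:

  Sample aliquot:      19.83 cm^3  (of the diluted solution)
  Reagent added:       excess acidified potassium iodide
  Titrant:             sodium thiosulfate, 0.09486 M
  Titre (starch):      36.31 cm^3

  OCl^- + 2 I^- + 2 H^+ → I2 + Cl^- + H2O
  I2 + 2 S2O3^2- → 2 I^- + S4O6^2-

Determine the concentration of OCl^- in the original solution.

1.790 M

n(S2O3^2-) = 0.03631 × 0.09486 = 3.444 × 10^-3 mol
n(I2) = n(S2O3^2-)/2 = 1.722 × 10^-3 mol
n(OCl^-) in the aliquot = 1.722 × 10^-3 mol (1:1 ratio)
[OCl^-]_dilute = 1.722 × 10^-3 / 0.01983 = 0.08685 mol/L
[OCl^-]_original = 0.08685 × 100.0/4.851 = 1.790 mol/L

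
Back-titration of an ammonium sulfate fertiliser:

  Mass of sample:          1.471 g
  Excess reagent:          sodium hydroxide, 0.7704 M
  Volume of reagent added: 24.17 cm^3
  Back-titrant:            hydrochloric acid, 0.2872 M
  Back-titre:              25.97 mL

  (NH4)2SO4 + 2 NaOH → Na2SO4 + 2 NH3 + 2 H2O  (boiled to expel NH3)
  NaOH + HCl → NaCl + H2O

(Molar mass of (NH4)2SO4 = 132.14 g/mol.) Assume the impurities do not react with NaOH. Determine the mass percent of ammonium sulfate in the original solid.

n(NaOH) added = 0.02417 × 0.7704 = 0.01862 mol
n(HCl) used in back-titration = 0.02597 × 0.2872 = 7.459 × 10^-3 mol
n(NaOH) left over = 7.459 × 10^-3 mol (1:1 ratio)
n(NaOH) consumed by analyte = 0.01862 − 7.459 × 10^-3 = 0.01116 mol
From the 1:2 ratio, n((NH4)2SO4) = 1/2 × 0.01116 = 5.581 × 10^-3 mol
mass of (NH4)2SO4 = 5.581 × 10^-3 × 132.14 = 0.7375 g
% (NH4)2SO4 = 0.7375 / 1.471 × 100 = 50.13 %

50.13 %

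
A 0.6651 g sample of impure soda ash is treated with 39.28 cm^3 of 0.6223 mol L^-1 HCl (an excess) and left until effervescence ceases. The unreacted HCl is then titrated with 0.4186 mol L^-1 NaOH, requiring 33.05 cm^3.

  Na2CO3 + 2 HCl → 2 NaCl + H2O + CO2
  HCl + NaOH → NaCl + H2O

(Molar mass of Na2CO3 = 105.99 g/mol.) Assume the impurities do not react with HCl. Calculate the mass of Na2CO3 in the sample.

n(HCl) added = 0.03928 × 0.6223 = 0.02444 mol
n(NaOH) used in back-titration = 0.03305 × 0.4186 = 0.01383 mol
n(HCl) left over = 0.01383 mol (1:1 ratio)
n(HCl) consumed by analyte = 0.02444 − 0.01383 = 0.01061 mol
From the 1:2 ratio, n(Na2CO3) = 1/2 × 0.01061 = 5.305 × 10^-3 mol
mass of Na2CO3 = 5.305 × 10^-3 × 105.99 = 0.5622 g

0.5622 g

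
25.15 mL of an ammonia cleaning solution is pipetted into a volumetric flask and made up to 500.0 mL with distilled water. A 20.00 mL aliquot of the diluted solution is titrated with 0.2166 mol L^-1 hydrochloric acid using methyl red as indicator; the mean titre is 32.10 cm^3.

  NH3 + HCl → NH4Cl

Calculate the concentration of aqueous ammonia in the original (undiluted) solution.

n(HCl) = 0.03210 × 0.2166 = 6.953 × 10^-3 mol
n(NH3) in the aliquot = 6.953 × 10^-3 mol (1:1 ratio)
[NH3]_dilute = 6.953 × 10^-3 / 0.02000 = 0.3476 mol/L
Dilution factor = 500.0 / 25.15 = 19.88
[NH3]_stock = 0.3476 × 19.88 = 6.911 mol/L

6.911 mol/L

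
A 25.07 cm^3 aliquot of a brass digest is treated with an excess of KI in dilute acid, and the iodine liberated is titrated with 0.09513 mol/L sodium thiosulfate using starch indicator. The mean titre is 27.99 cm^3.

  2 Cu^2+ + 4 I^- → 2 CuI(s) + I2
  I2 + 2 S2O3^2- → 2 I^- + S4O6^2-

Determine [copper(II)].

n(S2O3^2-) = 0.02799 × 0.09513 = 2.663 × 10^-3 mol
n(I2) = n(S2O3^2-)/2 = 1.331 × 10^-3 mol
From the 2:1 ratio, n(Cu2+) in the aliquot = 2/1 × 1.331 × 10^-3 = 2.663 × 10^-3 mol
[Cu2+] = 2.663 × 10^-3 / 0.02507 = 0.1062 mol/L

0.1062 mol/L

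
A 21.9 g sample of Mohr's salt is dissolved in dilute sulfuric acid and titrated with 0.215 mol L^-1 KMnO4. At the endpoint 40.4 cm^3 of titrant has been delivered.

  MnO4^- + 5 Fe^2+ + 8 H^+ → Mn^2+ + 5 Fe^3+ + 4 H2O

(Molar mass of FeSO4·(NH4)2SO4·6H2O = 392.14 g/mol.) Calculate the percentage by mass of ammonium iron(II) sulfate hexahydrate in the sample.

77.8 %

n(KMnO4) = 0.0404 L × 0.215 mol/L = 8.69 × 10^-3 mol
From the 5:1 ratio, n(FeSO4·(NH4)2SO4·6H2O) = 5/1 × 8.69 × 10^-3 = 0.0434 mol
mass of FeSO4·(NH4)2SO4·6H2O = 0.0434 × 392.14 g/mol = 17.0 g
% FeSO4·(NH4)2SO4·6H2O = 17.0 / 21.9 × 100 = 77.8 %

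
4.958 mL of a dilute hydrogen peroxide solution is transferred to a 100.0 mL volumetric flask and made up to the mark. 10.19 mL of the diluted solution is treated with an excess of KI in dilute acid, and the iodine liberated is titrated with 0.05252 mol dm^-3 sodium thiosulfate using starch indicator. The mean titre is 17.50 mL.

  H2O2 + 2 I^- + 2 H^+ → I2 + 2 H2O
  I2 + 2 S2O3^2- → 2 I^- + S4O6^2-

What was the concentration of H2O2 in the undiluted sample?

n(S2O3^2-) = 0.01750 × 0.05252 = 9.191 × 10^-4 mol
n(I2) = n(S2O3^2-)/2 = 4.595 × 10^-4 mol
n(H2O2) in the aliquot = 4.595 × 10^-4 mol (1:1 ratio)
[H2O2]_dilute = 4.595 × 10^-4 / 0.01019 = 0.04510 mol/L
[H2O2]_original = 0.04510 × 100.0/4.958 = 0.9096 mol/L

0.9096 mol/L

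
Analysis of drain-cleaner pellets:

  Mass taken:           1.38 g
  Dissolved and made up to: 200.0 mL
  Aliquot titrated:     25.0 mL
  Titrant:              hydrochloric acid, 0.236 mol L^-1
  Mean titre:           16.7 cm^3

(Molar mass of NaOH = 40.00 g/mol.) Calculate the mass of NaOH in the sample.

NaOH + HCl → NaCl + H2O
n(HCl) per titration = 0.0167 × 0.236 = 3.94 × 10^-3 mol
n(NaOH) in each aliquot = 3.94 × 10^-3 mol (1:1 ratio)
n(NaOH) in the whole flask = 3.94 × 10^-3 × 200.0/25.0 = 0.0315 mol
mass of NaOH = 0.0315 × 40.00 = 1.26 g

1.26 g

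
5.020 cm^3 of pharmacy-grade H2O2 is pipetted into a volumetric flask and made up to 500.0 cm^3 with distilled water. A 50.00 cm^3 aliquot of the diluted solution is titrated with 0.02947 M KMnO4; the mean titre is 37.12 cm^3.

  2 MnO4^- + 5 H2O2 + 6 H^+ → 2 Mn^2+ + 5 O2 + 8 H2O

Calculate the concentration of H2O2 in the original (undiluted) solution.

5.448 M

n(KMnO4) = 0.03712 × 0.02947 = 1.094 × 10^-3 mol
From the 5:2 ratio, n(H2O2) in the aliquot = 5/2 × 1.094 × 10^-3 = 2.735 × 10^-3 mol
[H2O2]_dilute = 2.735 × 10^-3 / 0.05000 = 0.05470 mol/L
Dilution factor = 500.0 / 5.020 = 99.60
[H2O2]_stock = 0.05470 × 99.60 = 5.448 mol/L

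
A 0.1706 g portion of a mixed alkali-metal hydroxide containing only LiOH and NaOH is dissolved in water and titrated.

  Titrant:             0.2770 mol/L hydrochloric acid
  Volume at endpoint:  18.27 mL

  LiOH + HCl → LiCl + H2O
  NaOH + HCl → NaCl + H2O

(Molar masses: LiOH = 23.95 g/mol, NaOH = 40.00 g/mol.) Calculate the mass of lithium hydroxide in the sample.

0.04750 g

n(HCl) = 0.01827 × 0.2770 = 5.061 × 10^-3 mol
Let x = n(LiOH), y = n(NaOH).
Titrant: 1x + 1y = 5.061 × 10^-3;  mass: 23.95x + 40.00y = 0.1706
Solving, x = 1.983 × 10^-3 mol, y = 3.078 × 10^-3 mol
mass of LiOH = 1.983 × 10^-3 × 23.95 = 0.04750 g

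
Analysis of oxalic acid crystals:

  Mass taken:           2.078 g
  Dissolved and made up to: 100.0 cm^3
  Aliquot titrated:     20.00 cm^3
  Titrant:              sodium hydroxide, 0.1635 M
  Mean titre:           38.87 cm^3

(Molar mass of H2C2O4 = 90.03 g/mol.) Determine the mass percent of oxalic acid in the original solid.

H2C2O4 + 2 NaOH → Na2C2O4 + 2 H2O
n(NaOH) per titration = 0.03887 × 0.1635 = 6.355 × 10^-3 mol
From the 1:2 ratio, n(H2C2O4) in each aliquot = 1/2 × 6.355 × 10^-3 = 3.178 × 10^-3 mol
n(H2C2O4) in the whole flask = 3.178 × 10^-3 × 100.0/20.00 = 0.01589 mol
mass of H2C2O4 = 0.01589 × 90.03 = 1.430 g
% H2C2O4 = 1.430 / 2.078 × 100 = 68.84 %

68.84 %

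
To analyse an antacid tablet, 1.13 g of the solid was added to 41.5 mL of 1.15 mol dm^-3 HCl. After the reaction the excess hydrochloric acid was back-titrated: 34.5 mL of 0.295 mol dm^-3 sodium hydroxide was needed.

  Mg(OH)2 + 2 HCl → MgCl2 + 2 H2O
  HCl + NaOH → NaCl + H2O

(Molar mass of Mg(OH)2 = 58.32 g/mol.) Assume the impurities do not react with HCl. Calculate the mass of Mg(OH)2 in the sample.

1.09 g

n(HCl) added = 0.0415 × 1.15 = 0.0477 mol
n(NaOH) used in back-titration = 0.0345 × 0.295 = 0.0102 mol
n(HCl) left over = 0.0102 mol (1:1 ratio)
n(HCl) consumed by analyte = 0.0477 − 0.0102 = 0.0375 mol
From the 1:2 ratio, n(Mg(OH)2) = 1/2 × 0.0375 = 0.0188 mol
mass of Mg(OH)2 = 0.0188 × 58.32 = 1.09 g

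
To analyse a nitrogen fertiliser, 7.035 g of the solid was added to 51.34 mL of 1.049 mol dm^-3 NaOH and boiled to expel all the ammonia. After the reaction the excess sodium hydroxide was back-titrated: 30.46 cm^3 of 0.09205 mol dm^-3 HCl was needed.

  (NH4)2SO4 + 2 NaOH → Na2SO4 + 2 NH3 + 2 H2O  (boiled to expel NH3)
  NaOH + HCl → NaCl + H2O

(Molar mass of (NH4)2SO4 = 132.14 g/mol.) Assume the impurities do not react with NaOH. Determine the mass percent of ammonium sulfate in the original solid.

47.95 %

n(NaOH) added = 0.05134 × 1.049 = 0.05386 mol
n(HCl) used in back-titration = 0.03046 × 0.09205 = 2.804 × 10^-3 mol
n(NaOH) left over = 2.804 × 10^-3 mol (1:1 ratio)
n(NaOH) consumed by analyte = 0.05386 − 2.804 × 10^-3 = 0.05105 mol
From the 1:2 ratio, n((NH4)2SO4) = 1/2 × 0.05105 = 0.02553 mol
mass of (NH4)2SO4 = 0.02553 × 132.14 = 3.373 g
% (NH4)2SO4 = 3.373 / 7.035 × 100 = 47.95 %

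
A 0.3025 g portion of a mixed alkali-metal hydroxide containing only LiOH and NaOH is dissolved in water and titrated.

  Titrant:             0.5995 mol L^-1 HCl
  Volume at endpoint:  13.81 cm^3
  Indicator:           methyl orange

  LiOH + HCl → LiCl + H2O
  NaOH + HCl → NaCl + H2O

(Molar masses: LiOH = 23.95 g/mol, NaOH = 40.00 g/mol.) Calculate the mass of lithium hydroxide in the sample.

0.04277 g

n(HCl) = 0.01381 × 0.5995 = 8.279 × 10^-3 mol
Let x = n(LiOH), y = n(NaOH).
Titrant: 1x + 1y = 8.279 × 10^-3;  mass: 23.95x + 40.00y = 0.3025
Solving, x = 1.786 × 10^-3 mol, y = 6.493 × 10^-3 mol
mass of LiOH = 1.786 × 10^-3 × 23.95 = 0.04277 g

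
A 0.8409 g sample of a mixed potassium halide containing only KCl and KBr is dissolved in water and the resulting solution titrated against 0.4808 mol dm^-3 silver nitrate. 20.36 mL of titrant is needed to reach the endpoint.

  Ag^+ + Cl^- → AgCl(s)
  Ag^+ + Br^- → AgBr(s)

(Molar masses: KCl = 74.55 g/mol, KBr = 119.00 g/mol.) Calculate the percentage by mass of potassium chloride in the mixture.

64.62 %

n(AgNO3) = 0.02036 × 0.4808 = 9.789 × 10^-3 mol
Let x = n(KCl), y = n(KBr).
Titrant: 1x + 1y = 9.789 × 10^-3;  mass: 74.55x + 119.00y = 0.8409
Solving, x = 7.289 × 10^-3 mol, y = 2.500 × 10^-3 mol
mass of KCl = 7.289 × 10^-3 × 74.55 = 0.5434 g
% KCl = 0.5434 / 0.8409 × 100 = 64.62 %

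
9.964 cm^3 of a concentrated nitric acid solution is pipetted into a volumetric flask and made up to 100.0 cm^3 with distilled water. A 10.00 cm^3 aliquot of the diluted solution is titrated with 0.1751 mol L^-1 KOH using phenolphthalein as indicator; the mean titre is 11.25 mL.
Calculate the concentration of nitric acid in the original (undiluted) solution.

1.977 mol/L

HNO3 + KOH → KNO3 + H2O
n(KOH) = 0.01125 × 0.1751 = 1.970 × 10^-3 mol
n(HNO3) in the aliquot = 1.970 × 10^-3 mol (1:1 ratio)
[HNO3]_dilute = 1.970 × 10^-3 / 0.01000 = 0.1970 mol/L
Dilution factor = 100.0 / 9.964 = 10.04
[HNO3]_stock = 0.1970 × 10.04 = 1.977 mol/L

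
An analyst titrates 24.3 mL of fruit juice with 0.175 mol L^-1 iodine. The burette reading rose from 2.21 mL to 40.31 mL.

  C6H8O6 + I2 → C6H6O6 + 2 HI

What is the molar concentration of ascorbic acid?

0.274 mol/L

n(I2) = 0.0381 L × 0.175 mol/L = 6.67 × 10^-3 mol
n(C6H8O6) = 6.67 × 10^-3 mol (1:1 mole ratio)
[C6H8O6] = 6.67 × 10^-3 mol / 0.0243 L = 0.274 mol/L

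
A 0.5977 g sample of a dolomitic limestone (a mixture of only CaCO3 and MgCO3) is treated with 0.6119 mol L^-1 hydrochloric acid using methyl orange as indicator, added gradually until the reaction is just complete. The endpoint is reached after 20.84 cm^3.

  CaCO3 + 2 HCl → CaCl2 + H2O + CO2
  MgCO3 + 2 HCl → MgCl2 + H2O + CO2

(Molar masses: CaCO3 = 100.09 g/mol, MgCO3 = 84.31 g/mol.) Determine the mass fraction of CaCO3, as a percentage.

n(HCl) = 0.02084 × 0.6119 = 0.01275 mol
Let x = n(CaCO3), y = n(MgCO3).
Titrant: 2x + 2y = 0.01275;  mass: 100.09x + 84.31y = 0.5977
Solving, x = 3.811 × 10^-3 mol, y = 2.565 × 10^-3 mol
mass of CaCO3 = 3.811 × 10^-3 × 100.09 = 0.3815 g
% CaCO3 = 0.3815 / 0.5977 × 100 = 63.82 %

63.82 %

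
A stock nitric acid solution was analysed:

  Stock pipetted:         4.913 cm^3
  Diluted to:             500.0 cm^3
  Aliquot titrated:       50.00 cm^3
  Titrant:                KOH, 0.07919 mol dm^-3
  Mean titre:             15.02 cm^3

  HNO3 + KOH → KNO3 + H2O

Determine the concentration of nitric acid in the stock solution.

2.421 mol/L

n(KOH) = 0.01502 × 0.07919 = 1.189 × 10^-3 mol
n(HNO3) in the aliquot = 1.189 × 10^-3 mol (1:1 ratio)
[HNO3]_dilute = 1.189 × 10^-3 / 0.05000 = 0.02379 mol/L
Dilution factor = 500.0 / 4.913 = 101.8
[HNO3]_stock = 0.02379 × 101.8 = 2.421 mol/L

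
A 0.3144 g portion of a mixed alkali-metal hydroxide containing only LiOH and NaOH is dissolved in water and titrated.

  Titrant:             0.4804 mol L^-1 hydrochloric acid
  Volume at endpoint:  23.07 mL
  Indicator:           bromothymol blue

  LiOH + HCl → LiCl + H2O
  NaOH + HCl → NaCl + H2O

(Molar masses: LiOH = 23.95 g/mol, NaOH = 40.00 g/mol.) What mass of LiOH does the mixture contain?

n(HCl) = 0.02307 × 0.4804 = 0.01108 mol
Let x = n(LiOH), y = n(NaOH).
Titrant: 1x + 1y = 0.01108;  mass: 23.95x + 40.00y = 0.3144
Solving, x = 8.032 × 10^-3 mol, y = 3.051 × 10^-3 mol
mass of LiOH = 8.032 × 10^-3 × 23.95 = 0.1924 g

0.1924 g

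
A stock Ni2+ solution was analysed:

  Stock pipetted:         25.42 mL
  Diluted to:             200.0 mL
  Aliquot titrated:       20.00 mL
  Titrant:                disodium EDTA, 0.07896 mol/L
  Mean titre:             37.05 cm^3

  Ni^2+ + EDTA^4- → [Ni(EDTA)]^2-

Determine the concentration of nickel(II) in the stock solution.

n(EDTA) = 0.03705 × 0.07896 = 2.925 × 10^-3 mol
n(Ni2+) in the aliquot = 2.925 × 10^-3 mol (1:1 ratio)
[Ni2+]_dilute = 2.925 × 10^-3 / 0.02000 = 0.1463 mol/L
Dilution factor = 200.0 / 25.42 = 7.868
[Ni2+]_stock = 0.1463 × 7.868 = 1.151 mol/L

1.151 mol/L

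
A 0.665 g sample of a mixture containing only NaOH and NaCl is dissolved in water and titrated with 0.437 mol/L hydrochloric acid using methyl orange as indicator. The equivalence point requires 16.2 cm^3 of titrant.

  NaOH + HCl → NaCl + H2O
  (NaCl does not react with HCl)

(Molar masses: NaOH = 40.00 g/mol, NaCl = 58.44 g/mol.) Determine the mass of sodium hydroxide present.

0.283 g

n(HCl) = 0.0162 × 0.437 = 7.08 × 10^-3 mol
Let x = n(NaOH), y = n(NaCl).
Titrant: 1x = 7.08 × 10^-3;  mass: 40.00x + 58.44y = 0.665
Solving, x = 7.08 × 10^-3 mol, y = 6.53 × 10^-3 mol
mass of NaOH = 7.08 × 10^-3 × 40.00 = 0.283 g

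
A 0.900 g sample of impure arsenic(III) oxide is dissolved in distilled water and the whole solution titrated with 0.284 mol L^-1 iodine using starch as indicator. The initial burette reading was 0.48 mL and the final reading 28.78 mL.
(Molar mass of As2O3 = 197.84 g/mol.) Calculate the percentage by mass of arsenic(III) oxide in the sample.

As2O3 + 2 I2 + 2 H2O → As2O5 + 4 HI
n(I2) = 0.0283 L × 0.284 mol/L = 8.04 × 10^-3 mol
From the 1:2 ratio, n(As2O3) = 1/2 × 8.04 × 10^-3 = 4.02 × 10^-3 mol
mass of As2O3 = 4.02 × 10^-3 × 197.84 g/mol = 0.795 g
% As2O3 = 0.795 / 0.900 × 100 = 88.3 %

88.3 %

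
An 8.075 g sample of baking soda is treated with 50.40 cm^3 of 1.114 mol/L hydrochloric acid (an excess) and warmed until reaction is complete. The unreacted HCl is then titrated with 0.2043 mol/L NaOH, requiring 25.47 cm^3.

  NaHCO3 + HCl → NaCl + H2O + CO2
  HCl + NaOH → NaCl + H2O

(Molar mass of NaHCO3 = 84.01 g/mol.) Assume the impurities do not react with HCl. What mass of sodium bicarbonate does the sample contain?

4.280 g

n(HCl) added = 0.05040 × 1.114 = 0.05615 mol
n(NaOH) used in back-titration = 0.02547 × 0.2043 = 5.204 × 10^-3 mol
n(HCl) left over = 5.204 × 10^-3 mol (1:1 ratio)
n(HCl) consumed by analyte = 0.05615 − 5.204 × 10^-3 = 0.05094 mol
n(NaHCO3) = 0.05094 mol (1:1 ratio)
mass of NaHCO3 = 0.05094 × 84.01 = 4.280 g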